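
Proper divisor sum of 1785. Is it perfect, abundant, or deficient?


Proper divisors: 1, 3, 5, 7, 15, 17, 21, 35, 51, 85, 105, 119, 255, 357, 595
Sum = 1 + 3 + 5 + 7 + 15 + 17 + 21 + 35 + 51 + 85 + 105 + 119 + 255 + 357 + 595 = 1671
1671 < 1785 → deficient

s(1785) = 1671 (deficient)


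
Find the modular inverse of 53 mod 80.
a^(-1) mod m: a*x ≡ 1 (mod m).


Use the extended Euclidean algorithm on (80, 53); each row r = 80*s + 53*t:
r=80, s=1, t=0
r=53, s=0, t=1
q=1: r=27, s=1, t=-1   [80*(1) + 53*(-1) = 27]
q=1: r=26, s=-1, t=2   [80*(-1) + 53*(2) = 26]
q=1: r=1, s=2, t=-3   [80*(2) + 53*(-3) = 1]
q=26: r=0, s=-53, t=80   [80*(-53) + 53*(80) = 0]
GCD = 1 with t = -3, so 53*(-3) ≡ 1 (mod 80)
Inverse = -3 mod 80 = 77
Check: 53 * 77 = 4081 ≡ 1 (mod 80)

53^(-1) ≡ 77 (mod 80)


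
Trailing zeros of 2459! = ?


floor(2459/5) = 491
floor(2459/25) = 98
floor(2459/125) = 19
floor(2459/625) = 3
Total = 611

611 trailing zeros


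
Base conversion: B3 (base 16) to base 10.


B3 (base 16) = 179 (decimal)
179 (decimal) = 179 (base 10)


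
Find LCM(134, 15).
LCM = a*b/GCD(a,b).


GCD(134, 15) = 1
LCM = 134*15/1 = 2010/1 = 2010

LCM = 2010


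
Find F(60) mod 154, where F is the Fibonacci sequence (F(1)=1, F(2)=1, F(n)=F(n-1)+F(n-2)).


F(k) mod 154 for k=1..60:
1, 1, 2, 3, 5, 8, 13, 21, 34, 55, 89, 144, 79, 69, 148, 63, 57, 120, 23, 143, 12, 1, 13, 14, 27, 41, 68, 109, 23, 132, 1, 133, 134, 113, 93, 52, 145, 43, 34, 77, 111, 34, 145, 25, 16, 41, 57, 98, 1, 99, 100, 45, 145, 36, 27, 63, 90, 153, 89, 88
F(60) mod 154 = 88


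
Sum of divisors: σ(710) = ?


Divisors of 710: 1, 2, 5, 10, 71, 142, 355, 710
Sum = 1 + 2 + 5 + 10 + 71 + 142 + 355 + 710 = 1296

σ(710) = 1296


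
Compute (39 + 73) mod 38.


39 + 73 = 112
112 mod 38 = 36


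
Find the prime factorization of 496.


496 / 2 = 248
248 / 2 = 124
124 / 2 = 62
62 / 2 = 31
31 / 31 = 1
496 = 2^4 × 31


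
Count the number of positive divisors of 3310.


3310 = 2^1 × 5^1 × 331^1
d(3310) = (1+1) × (1+1) × (1+1) = 8

8 divisors


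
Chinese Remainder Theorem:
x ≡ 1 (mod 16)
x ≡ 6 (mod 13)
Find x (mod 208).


M = 16*13 = 208
M1 = M/16 = 13, M2 = M/13 = 16
M1^(-1) mod 16 = 5, M2^(-1) mod 13 = 9
x = 1*13*5 + 6*16*9 = 929
929 mod 208 = 97
Check: 97 mod 16 = 1 ✓, 97 mod 13 = 6 ✓

x ≡ 97 (mod 208)


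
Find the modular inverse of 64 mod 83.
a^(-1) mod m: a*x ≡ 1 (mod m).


Use the extended Euclidean algorithm on (83, 64); each row r = 83*s + 64*t:
r=83, s=1, t=0
r=64, s=0, t=1
q=1: r=19, s=1, t=-1   [83*(1) + 64*(-1) = 19]
q=3: r=7, s=-3, t=4   [83*(-3) + 64*(4) = 7]
q=2: r=5, s=7, t=-9   [83*(7) + 64*(-9) = 5]
q=1: r=2, s=-10, t=13   [83*(-10) + 64*(13) = 2]
q=2: r=1, s=27, t=-35   [83*(27) + 64*(-35) = 1]
q=2: r=0, s=-64, t=83   [83*(-64) + 64*(83) = 0]
GCD = 1 with t = -35, so 64*(-35) ≡ 1 (mod 83)
Inverse = -35 mod 83 = 48
Check: 64 * 48 = 3072 ≡ 1 (mod 83)

64^(-1) ≡ 48 (mod 83)


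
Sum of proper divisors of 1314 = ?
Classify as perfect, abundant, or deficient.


Proper divisors: 1, 2, 3, 6, 9, 18, 73, 146, 219, 438, 657
Sum = 1 + 2 + 3 + 6 + 9 + 18 + 73 + 146 + 219 + 438 + 657 = 1572
1572 > 1314 → abundant

s(1314) = 1572 (abundant)


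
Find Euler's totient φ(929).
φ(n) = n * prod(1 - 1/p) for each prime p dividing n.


929 = 929
Prime factors: 929
φ(929) = 929 × (1-1/929)
= 929 × 928/929 = 928

φ(929) = 928


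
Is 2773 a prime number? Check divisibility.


2773 / 47 = 59 (exact division)
2773 is NOT prime.

No, 2773 is not prime


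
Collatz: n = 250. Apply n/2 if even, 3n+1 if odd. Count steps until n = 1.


250 → 125 → 376 → 188 → 94 → 47 → 142 → 71 → 214 → 107 → 322 → 161 → 484 → 242 → 121 → 364 → 182 → 91 → 274 → 137 → 412 → 206 → 103 → 310 → 155 → 466 → 233 → 700 → 350 → 175 → 526 → 263 → 790 → 395 → 1186 → 593 → 1780 → 890 → 445 → 1336 → 668 → 334 → 167 → 502 → 251 → 754 → 377 → 1132 → 566 → 283 → 850 → 425 → 1276 → 638 → 319 → 958 → 479 → 1438 → 719 → 2158 → 1079 → 3238 → 1619 → 4858 → 2429 → 7288 → 3644 → 1822 → 911 → 2734 → 1367 → 4102 → 2051 → 6154 → 3077 → 9232 → 4616 → 2308 → 1154 → 577 → 1732 → 866 → 433 → 1300 → 650 → 325 → 976 → 488 → 244 → 122 → 61 → 184 → 92 → 46 → 23 → 70 → 35 → 106 → 53 → 160 → 80 → 40 → 20 → 10 → 5 → 16 → 8 → 4 → 2 → 1
Total steps = 109

109 steps


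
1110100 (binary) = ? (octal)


1110100 (base 2) = 116 (decimal)
116 (decimal) = 164 (base 8)


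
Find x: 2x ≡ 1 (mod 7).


GCD(2, 7) = 1, unique solution
a^(-1) mod 7 = 4
x = 4 * 1 mod 7 = 4

x ≡ 4 (mod 7)


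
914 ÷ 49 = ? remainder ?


914 = 49 * 18 + 32
Check: 882 + 32 = 914

q = 18, r = 32


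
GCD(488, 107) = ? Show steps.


488 = 4 * 107 + 60
107 = 1 * 60 + 47
60 = 1 * 47 + 13
47 = 3 * 13 + 8
13 = 1 * 8 + 5
8 = 1 * 5 + 3
5 = 1 * 3 + 2
3 = 1 * 2 + 1
2 = 2 * 1 + 0
GCD = 1


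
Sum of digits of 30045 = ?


3 + 0 + 0 + 4 + 5 = 12


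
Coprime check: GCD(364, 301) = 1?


Euclidean algorithm:
364 = 1 * 301 + 63
301 = 4 * 63 + 49
63 = 1 * 49 + 14
49 = 3 * 14 + 7
14 = 2 * 7 + 0
GCD(364, 301) = 7

No, not coprime (GCD = 7)


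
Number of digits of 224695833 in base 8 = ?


224695833 in base 8 = 1531113031
Number of digits = 10

10 digits (base 8)


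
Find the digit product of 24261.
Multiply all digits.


2 × 4 × 2 × 6 × 1 = 96


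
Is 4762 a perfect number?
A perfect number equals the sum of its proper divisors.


Proper divisors of 4762: 1, 2, 2381
Sum = 1 + 2 + 2381 = 2384

No, 4762 is not perfect (2384 ≠ 4762)


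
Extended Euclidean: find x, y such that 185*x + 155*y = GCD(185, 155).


Tabular extended Euclidean (each row: r = 185*s + 155*t):
r=185, s=1, t=0
r=155, s=0, t=1
q=1: r=30, s=1, t=-1   [185*(1) + 155*(-1) = 30]
q=5: r=5, s=-5, t=6   [185*(-5) + 155*(6) = 5]
q=6: r=0, s=31, t=-37   [185*(31) + 155*(-37) = 0]
GCD = 5; from the row with r=5: x=-5, y=6
Check: 185*(-5) + 155*(6) = -925 + 930 = 5

GCD = 5, x = -5, y = 6


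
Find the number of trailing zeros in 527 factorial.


floor(527/5) = 105
floor(527/25) = 21
floor(527/125) = 4
Total = 130

130 trailing zeros


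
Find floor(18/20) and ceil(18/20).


18/20 = 0.9000
floor = 0
ceil = 1

floor = 0, ceil = 1


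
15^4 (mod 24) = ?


15^1 mod 24 = 15
15^2 mod 24 = 9
15^3 mod 24 = 15
15^4 mod 24 = 9


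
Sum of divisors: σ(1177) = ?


Divisors of 1177: 1, 11, 107, 1177
Sum = 1 + 11 + 107 + 1177 = 1296

σ(1177) = 1296


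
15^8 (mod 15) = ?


15^1 mod 15 = 0
15^2 mod 15 = 0
15^3 mod 15 = 0
15^4 mod 15 = 0
15^5 mod 15 = 0
15^6 mod 15 = 0
15^7 mod 15 = 0
15^8 mod 15 = 0


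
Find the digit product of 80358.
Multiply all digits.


8 × 0 × 3 × 5 × 8 = 0


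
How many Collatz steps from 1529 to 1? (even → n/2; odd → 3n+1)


1529 → 4588 → 2294 → 1147 → 3442 → 1721 → 5164 → 2582 → 1291 → 3874 → 1937 → 5812 → 2906 → 1453 → 4360 → 2180 → 1090 → 545 → 1636 → 818 → 409 → 1228 → 614 → 307 → 922 → 461 → 1384 → 692 → 346 → 173 → 520 → 260 → 130 → 65 → 196 → 98 → 49 → 148 → 74 → 37 → 112 → 56 → 28 → 14 → 7 → 22 → 11 → 34 → 17 → 52 → 26 → 13 → 40 → 20 → 10 → 5 → 16 → 8 → 4 → 2 → 1
Total steps = 60

60 steps


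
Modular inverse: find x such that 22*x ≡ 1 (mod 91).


Use the extended Euclidean algorithm on (91, 22); each row r = 91*s + 22*t:
r=91, s=1, t=0
r=22, s=0, t=1
q=4: r=3, s=1, t=-4   [91*(1) + 22*(-4) = 3]
q=7: r=1, s=-7, t=29   [91*(-7) + 22*(29) = 1]
q=3: r=0, s=22, t=-91   [91*(22) + 22*(-91) = 0]
GCD = 1 with t = 29, so 22*(29) ≡ 1 (mod 91)
Inverse = 29 mod 91 = 29
Check: 22 * 29 = 638 ≡ 1 (mod 91)

22^(-1) ≡ 29 (mod 91)


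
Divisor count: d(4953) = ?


4953 = 3^1 × 13^1 × 127^1
d(4953) = (1+1) × (1+1) × (1+1) = 8

8 divisors


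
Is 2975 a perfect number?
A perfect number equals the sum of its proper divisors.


Proper divisors of 2975: 1, 5, 7, 17, 25, 35, 85, 119, 175, 425, 595
Sum = 1 + 5 + 7 + 17 + 25 + 35 + 85 + 119 + 175 + 425 + 595 = 1489

No, 2975 is not perfect (1489 ≠ 2975)


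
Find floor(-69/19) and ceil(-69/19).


-69/19 = -3.6316
floor = -4
ceil = -3

floor = -4, ceil = -3


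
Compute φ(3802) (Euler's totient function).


3802 = 2 × 1901
Prime factors: 2, 1901
φ(3802) = 3802 × (1-1/2) × (1-1/1901)
= 3802 × 1/2 × 1900/1901 = 1900

φ(3802) = 1900


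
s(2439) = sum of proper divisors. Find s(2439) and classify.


Proper divisors: 1, 3, 9, 271, 813
Sum = 1 + 3 + 9 + 271 + 813 = 1097
1097 < 2439 → deficient

s(2439) = 1097 (deficient)


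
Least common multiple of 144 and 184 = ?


GCD(144, 184) = 8
LCM = 144*184/8 = 26496/8 = 3312

LCM = 3312


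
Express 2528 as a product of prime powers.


2528 / 2 = 1264
1264 / 2 = 632
632 / 2 = 316
316 / 2 = 158
158 / 2 = 79
79 / 79 = 1
2528 = 2^5 × 79


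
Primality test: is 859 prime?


Check divisors up to sqrt(859) = 29.3087
No divisors found.
859 is prime.

Yes, 859 is prime


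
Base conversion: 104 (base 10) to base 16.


104 (base 10) = 104 (decimal)
104 (decimal) = 68 (base 16)


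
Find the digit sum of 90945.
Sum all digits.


9 + 0 + 9 + 4 + 5 = 27


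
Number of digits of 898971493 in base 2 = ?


898971493 in base 2 = 110101100101010011011101100101
Number of digits = 30

30 digits (base 2)


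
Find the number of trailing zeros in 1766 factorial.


floor(1766/5) = 353
floor(1766/25) = 70
floor(1766/125) = 14
floor(1766/625) = 2
Total = 439

439 trailing zeros


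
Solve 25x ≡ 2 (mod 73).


GCD(25, 73) = 1, unique solution
a^(-1) mod 73 = 38
x = 38 * 2 mod 73 = 3

x ≡ 3 (mod 73)


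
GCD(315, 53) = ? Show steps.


315 = 5 * 53 + 50
53 = 1 * 50 + 3
50 = 16 * 3 + 2
3 = 1 * 2 + 1
2 = 2 * 1 + 0
GCD = 1


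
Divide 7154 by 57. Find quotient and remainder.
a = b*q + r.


7154 = 57 * 125 + 29
Check: 7125 + 29 = 7154

q = 125, r = 29


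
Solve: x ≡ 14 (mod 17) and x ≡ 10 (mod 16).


M = 17*16 = 272
M1 = M/17 = 16, M2 = M/16 = 17
M1^(-1) mod 17 = 16, M2^(-1) mod 16 = 1
x = 14*16*16 + 10*17*1 = 3754
3754 mod 272 = 218
Check: 218 mod 17 = 14 ✓, 218 mod 16 = 10 ✓

x ≡ 218 (mod 272)


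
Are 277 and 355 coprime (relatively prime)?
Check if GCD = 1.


Euclidean algorithm:
355 = 1 * 277 + 78
277 = 3 * 78 + 43
78 = 1 * 43 + 35
43 = 1 * 35 + 8
35 = 4 * 8 + 3
8 = 2 * 3 + 2
3 = 1 * 2 + 1
2 = 2 * 1 + 0
GCD(277, 355) = 1

Yes, coprime (GCD = 1)


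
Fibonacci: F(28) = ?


Sequence: 1, 1, 2, 3, 5, 8, 13, 21, 34, 55, 89, 144, 233, 377, 610, 987, 1597, 2584, 4181, 6765, 10946, 17711, 28657, 46368, 75025, 121393, 196418, 317811
F(28) = 317811


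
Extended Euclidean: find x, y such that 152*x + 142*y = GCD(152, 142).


Tabular extended Euclidean (each row: r = 152*s + 142*t):
r=152, s=1, t=0
r=142, s=0, t=1
q=1: r=10, s=1, t=-1   [152*(1) + 142*(-1) = 10]
q=14: r=2, s=-14, t=15   [152*(-14) + 142*(15) = 2]
q=5: r=0, s=71, t=-76   [152*(71) + 142*(-76) = 0]
GCD = 2; from the row with r=2: x=-14, y=15
Check: 152*(-14) + 142*(15) = -2128 + 2130 = 2

GCD = 2, x = -14, y = 15


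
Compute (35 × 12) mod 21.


35 × 12 = 420
420 mod 21 = 0


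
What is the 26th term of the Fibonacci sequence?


Sequence: 1, 1, 2, 3, 5, 8, 13, 21, 34, 55, 89, 144, 233, 377, 610, 987, 1597, 2584, 4181, 6765, 10946, 17711, 28657, 46368, 75025, 121393
F(26) = 121393


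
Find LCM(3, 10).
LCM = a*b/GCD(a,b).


GCD(3, 10) = 1
LCM = 3*10/1 = 30/1 = 30

LCM = 30


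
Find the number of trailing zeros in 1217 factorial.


floor(1217/5) = 243
floor(1217/25) = 48
floor(1217/125) = 9
floor(1217/625) = 1
Total = 301

301 trailing zeros


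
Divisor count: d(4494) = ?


4494 = 2^1 × 3^1 × 7^1 × 107^1
d(4494) = (1+1) × (1+1) × (1+1) × (1+1) = 16

16 divisors


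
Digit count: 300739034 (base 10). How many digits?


300739034 has 9 digits in base 10
floor(log10(300739034)) + 1 = floor(8.4782) + 1 = 9

9 digits (base 10)


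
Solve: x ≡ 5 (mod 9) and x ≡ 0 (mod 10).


M = 9*10 = 90
M1 = M/9 = 10, M2 = M/10 = 9
M1^(-1) mod 9 = 1, M2^(-1) mod 10 = 9
x = 5*10*1 + 0*9*9 = 50
50 mod 90 = 50
Check: 50 mod 9 = 5 ✓, 50 mod 10 = 0 ✓

x ≡ 50 (mod 90)


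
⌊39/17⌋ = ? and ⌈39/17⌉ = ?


39/17 = 2.2941
floor = 2
ceil = 3

floor = 2, ceil = 3


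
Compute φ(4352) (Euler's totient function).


4352 = 2^8 × 17
Prime factors: 2, 17
φ(4352) = 4352 × (1-1/2) × (1-1/17)
= 4352 × 1/2 × 16/17 = 2048

φ(4352) = 2048


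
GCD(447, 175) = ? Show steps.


447 = 2 * 175 + 97
175 = 1 * 97 + 78
97 = 1 * 78 + 19
78 = 4 * 19 + 2
19 = 9 * 2 + 1
2 = 2 * 1 + 0
GCD = 1


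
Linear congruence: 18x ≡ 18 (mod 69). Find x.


GCD(18, 69) = 3 divides 18
Divide: 6x ≡ 6 (mod 23)
x ≡ 1 (mod 23)


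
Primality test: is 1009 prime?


Check divisors up to sqrt(1009) = 31.7648
No divisors found.
1009 is prime.

Yes, 1009 is prime


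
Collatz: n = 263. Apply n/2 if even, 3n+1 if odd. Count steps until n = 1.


263 → 790 → 395 → 1186 → 593 → 1780 → 890 → 445 → 1336 → 668 → 334 → 167 → 502 → 251 → 754 → 377 → 1132 → 566 → 283 → 850 → 425 → 1276 → 638 → 319 → 958 → 479 → 1438 → 719 → 2158 → 1079 → 3238 → 1619 → 4858 → 2429 → 7288 → 3644 → 1822 → 911 → 2734 → 1367 → 4102 → 2051 → 6154 → 3077 → 9232 → 4616 → 2308 → 1154 → 577 → 1732 → 866 → 433 → 1300 → 650 → 325 → 976 → 488 → 244 → 122 → 61 → 184 → 92 → 46 → 23 → 70 → 35 → 106 → 53 → 160 → 80 → 40 → 20 → 10 → 5 → 16 → 8 → 4 → 2 → 1
Total steps = 78

78 steps


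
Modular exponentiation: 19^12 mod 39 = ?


19^1 mod 39 = 19
19^2 mod 39 = 10
19^3 mod 39 = 34
19^4 mod 39 = 22
19^5 mod 39 = 28
19^6 mod 39 = 25
19^7 mod 39 = 7
19^8 mod 39 = 16
19^9 mod 39 = 31
19^10 mod 39 = 4
19^11 mod 39 = 37
19^12 mod 39 = 1


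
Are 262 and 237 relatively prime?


Euclidean algorithm:
262 = 1 * 237 + 25
237 = 9 * 25 + 12
25 = 2 * 12 + 1
12 = 12 * 1 + 0
GCD(262, 237) = 1

Yes, coprime (GCD = 1)


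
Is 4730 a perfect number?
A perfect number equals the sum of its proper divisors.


Proper divisors of 4730: 1, 2, 5, 10, 11, 22, 43, 55, 86, 110, 215, 430, 473, 946, 2365
Sum = 1 + 2 + 5 + 10 + 11 + 22 + 43 + 55 + 86 + 110 + 215 + 430 + 473 + 946 + 2365 = 4774

No, 4730 is not perfect (4774 ≠ 4730)


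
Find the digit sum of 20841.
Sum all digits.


2 + 0 + 8 + 4 + 1 = 15


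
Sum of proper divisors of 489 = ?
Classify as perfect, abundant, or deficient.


Proper divisors: 1, 3, 163
Sum = 1 + 3 + 163 = 167
167 < 489 → deficient

s(489) = 167 (deficient)


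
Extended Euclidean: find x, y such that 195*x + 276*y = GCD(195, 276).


Tabular extended Euclidean (each row: r = 195*s + 276*t):
r=195, s=1, t=0
r=276, s=0, t=1
q=0: r=195, s=1, t=0   [195*(1) + 276*(0) = 195]
q=1: r=81, s=-1, t=1   [195*(-1) + 276*(1) = 81]
q=2: r=33, s=3, t=-2   [195*(3) + 276*(-2) = 33]
q=2: r=15, s=-7, t=5   [195*(-7) + 276*(5) = 15]
q=2: r=3, s=17, t=-12   [195*(17) + 276*(-12) = 3]
q=5: r=0, s=-92, t=65   [195*(-92) + 276*(65) = 0]
GCD = 3; from the row with r=3: x=17, y=-12
Check: 195*(17) + 276*(-12) = 3315 - 3312 = 3

GCD = 3, x = 17, y = -12


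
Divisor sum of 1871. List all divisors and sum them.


Divisors of 1871: 1, 1871
Sum = 1 + 1871 = 1872

σ(1871) = 1872


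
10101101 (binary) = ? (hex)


10101101 (base 2) = 173 (decimal)
173 (decimal) = AD (base 16)


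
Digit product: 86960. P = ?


8 × 6 × 9 × 6 × 0 = 0


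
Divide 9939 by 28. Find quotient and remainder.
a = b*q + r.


9939 = 28 * 354 + 27
Check: 9912 + 27 = 9939

q = 354, r = 27


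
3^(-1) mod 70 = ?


Use the extended Euclidean algorithm on (70, 3); each row r = 70*s + 3*t:
r=70, s=1, t=0
r=3, s=0, t=1
q=23: r=1, s=1, t=-23   [70*(1) + 3*(-23) = 1]
q=3: r=0, s=-3, t=70   [70*(-3) + 3*(70) = 0]
GCD = 1 with t = -23, so 3*(-23) ≡ 1 (mod 70)
Inverse = -23 mod 70 = 47
Check: 3 * 47 = 141 ≡ 1 (mod 70)

3^(-1) ≡ 47 (mod 70)


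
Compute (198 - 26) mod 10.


198 - 26 = 172
172 mod 10 = 2


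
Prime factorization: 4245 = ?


4245 / 3 = 1415
1415 / 5 = 283
283 / 283 = 1
4245 = 3 × 5 × 283


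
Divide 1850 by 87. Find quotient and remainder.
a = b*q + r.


1850 = 87 * 21 + 23
Check: 1827 + 23 = 1850

q = 21, r = 23


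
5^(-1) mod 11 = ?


Use the extended Euclidean algorithm on (11, 5); each row r = 11*s + 5*t:
r=11, s=1, t=0
r=5, s=0, t=1
q=2: r=1, s=1, t=-2   [11*(1) + 5*(-2) = 1]
q=5: r=0, s=-5, t=11   [11*(-5) + 5*(11) = 0]
GCD = 1 with t = -2, so 5*(-2) ≡ 1 (mod 11)
Inverse = -2 mod 11 = 9
Check: 5 * 9 = 45 ≡ 1 (mod 11)

5^(-1) ≡ 9 (mod 11)


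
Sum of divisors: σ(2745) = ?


Divisors of 2745: 1, 3, 5, 9, 15, 45, 61, 183, 305, 549, 915, 2745
Sum = 1 + 3 + 5 + 9 + 15 + 45 + 61 + 183 + 305 + 549 + 915 + 2745 = 4836

σ(2745) = 4836


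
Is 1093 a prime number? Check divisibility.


Check divisors up to sqrt(1093) = 33.0606
No divisors found.
1093 is prime.

Yes, 1093 is prime


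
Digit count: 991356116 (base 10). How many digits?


991356116 has 9 digits in base 10
floor(log10(991356116)) + 1 = floor(8.9962) + 1 = 9

9 digits (base 10)


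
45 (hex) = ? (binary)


45 (base 16) = 69 (decimal)
69 (decimal) = 1000101 (base 2)


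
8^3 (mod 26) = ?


8^1 mod 26 = 8
8^2 mod 26 = 12
8^3 mod 26 = 18


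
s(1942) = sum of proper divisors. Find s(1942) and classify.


Proper divisors: 1, 2, 971
Sum = 1 + 2 + 971 = 974
974 < 1942 → deficient

s(1942) = 974 (deficient)


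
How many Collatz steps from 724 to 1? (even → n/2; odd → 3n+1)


724 → 362 → 181 → 544 → 272 → 136 → 68 → 34 → 17 → 52 → 26 → 13 → 40 → 20 → 10 → 5 → 16 → 8 → 4 → 2 → 1
Total steps = 20

20 steps


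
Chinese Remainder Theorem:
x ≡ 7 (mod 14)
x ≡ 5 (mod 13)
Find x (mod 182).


M = 14*13 = 182
M1 = M/14 = 13, M2 = M/13 = 14
M1^(-1) mod 14 = 13, M2^(-1) mod 13 = 1
x = 7*13*13 + 5*14*1 = 1253
1253 mod 182 = 161
Check: 161 mod 14 = 7 ✓, 161 mod 13 = 5 ✓

x ≡ 161 (mod 182)


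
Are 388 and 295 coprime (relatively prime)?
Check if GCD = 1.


Euclidean algorithm:
388 = 1 * 295 + 93
295 = 3 * 93 + 16
93 = 5 * 16 + 13
16 = 1 * 13 + 3
13 = 4 * 3 + 1
3 = 3 * 1 + 0
GCD(388, 295) = 1

Yes, coprime (GCD = 1)


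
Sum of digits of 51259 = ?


5 + 1 + 2 + 5 + 9 = 22


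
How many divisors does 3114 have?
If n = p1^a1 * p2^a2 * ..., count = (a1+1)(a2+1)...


3114 = 2^1 × 3^2 × 173^1
d(3114) = (1+1) × (2+1) × (1+1) = 12

12 divisors


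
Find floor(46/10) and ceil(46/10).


46/10 = 4.6000
floor = 4
ceil = 5

floor = 4, ceil = 5


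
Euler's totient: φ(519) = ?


519 = 3 × 173
Prime factors: 3, 173
φ(519) = 519 × (1-1/3) × (1-1/173)
= 519 × 2/3 × 172/173 = 344

φ(519) = 344


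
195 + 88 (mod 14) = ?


195 + 88 = 283
283 mod 14 = 3


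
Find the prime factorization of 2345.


2345 / 5 = 469
469 / 7 = 67
67 / 67 = 1
2345 = 5 × 7 × 67


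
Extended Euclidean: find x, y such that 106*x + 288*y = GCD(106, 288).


Tabular extended Euclidean (each row: r = 106*s + 288*t):
r=106, s=1, t=0
r=288, s=0, t=1
q=0: r=106, s=1, t=0   [106*(1) + 288*(0) = 106]
q=2: r=76, s=-2, t=1   [106*(-2) + 288*(1) = 76]
q=1: r=30, s=3, t=-1   [106*(3) + 288*(-1) = 30]
q=2: r=16, s=-8, t=3   [106*(-8) + 288*(3) = 16]
q=1: r=14, s=11, t=-4   [106*(11) + 288*(-4) = 14]
q=1: r=2, s=-19, t=7   [106*(-19) + 288*(7) = 2]
q=7: r=0, s=144, t=-53   [106*(144) + 288*(-53) = 0]
GCD = 2; from the row with r=2: x=-19, y=7
Check: 106*(-19) + 288*(7) = -2014 + 2016 = 2

GCD = 2, x = -19, y = 7


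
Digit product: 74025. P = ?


7 × 4 × 0 × 2 × 5 = 0


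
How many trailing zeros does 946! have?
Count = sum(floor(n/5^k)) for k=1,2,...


floor(946/5) = 189
floor(946/25) = 37
floor(946/125) = 7
floor(946/625) = 1
Total = 234

234 trailing zeros


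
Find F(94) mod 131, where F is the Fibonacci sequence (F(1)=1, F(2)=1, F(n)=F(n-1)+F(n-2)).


F(k) mod 131 for k=1..94:
1, 1, 2, 3, 5, 8, 13, 21, 34, 55, 89, 13, 102, 115, 86, 70, 25, 95, 120, 84, 73, 26, 99, 125, 93, 87, 49, 5, 54, 59, 113, 41, 23, 64, 87, 20, 107, 127, 103, 99, 71, 39, 110, 18, 128, 15, 12, 27, 39, 66, 105, 40, 14, 54, 68, 122, 59, 50, 109, 28, 6, 34, 40, 74, 114, 57, 40, 97, 6, 103, 109, 81, 59, 9, 68, 77, 14, 91, 105, 65, 39, 104, 12, 116, 128, 113, 110, 92, 71, 32, 103, 4, 107, 111
F(94) mod 131 = 111


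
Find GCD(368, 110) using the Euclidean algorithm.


368 = 3 * 110 + 38
110 = 2 * 38 + 34
38 = 1 * 34 + 4
34 = 8 * 4 + 2
4 = 2 * 2 + 0
GCD = 2


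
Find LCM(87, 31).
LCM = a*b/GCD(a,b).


GCD(87, 31) = 1
LCM = 87*31/1 = 2697/1 = 2697

LCM = 2697


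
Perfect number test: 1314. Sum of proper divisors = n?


Proper divisors of 1314: 1, 2, 3, 6, 9, 18, 73, 146, 219, 438, 657
Sum = 1 + 2 + 3 + 6 + 9 + 18 + 73 + 146 + 219 + 438 + 657 = 1572

No, 1314 is not perfect (1572 ≠ 1314)


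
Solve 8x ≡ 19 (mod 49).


GCD(8, 49) = 1, unique solution
a^(-1) mod 49 = 43
x = 43 * 19 mod 49 = 33

x ≡ 33 (mod 49)


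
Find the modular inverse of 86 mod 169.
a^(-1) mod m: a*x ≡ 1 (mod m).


Use the extended Euclidean algorithm on (169, 86); each row r = 169*s + 86*t:
r=169, s=1, t=0
r=86, s=0, t=1
q=1: r=83, s=1, t=-1   [169*(1) + 86*(-1) = 83]
q=1: r=3, s=-1, t=2   [169*(-1) + 86*(2) = 3]
q=27: r=2, s=28, t=-55   [169*(28) + 86*(-55) = 2]
q=1: r=1, s=-29, t=57   [169*(-29) + 86*(57) = 1]
q=2: r=0, s=86, t=-169   [169*(86) + 86*(-169) = 0]
GCD = 1 with t = 57, so 86*(57) ≡ 1 (mod 169)
Inverse = 57 mod 169 = 57
Check: 86 * 57 = 4902 ≡ 1 (mod 169)

86^(-1) ≡ 57 (mod 169)


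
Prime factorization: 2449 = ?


2449 / 31 = 79
79 / 79 = 1
2449 = 31 × 79


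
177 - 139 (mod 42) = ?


177 - 139 = 38
38 mod 42 = 38


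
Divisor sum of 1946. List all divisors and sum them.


Divisors of 1946: 1, 2, 7, 14, 139, 278, 973, 1946
Sum = 1 + 2 + 7 + 14 + 139 + 278 + 973 + 1946 = 3360

σ(1946) = 3360


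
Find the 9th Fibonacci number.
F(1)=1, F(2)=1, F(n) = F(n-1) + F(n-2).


Sequence: 1, 1, 2, 3, 5, 8, 13, 21, 34
F(9) = 34


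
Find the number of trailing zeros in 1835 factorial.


floor(1835/5) = 367
floor(1835/25) = 73
floor(1835/125) = 14
floor(1835/625) = 2
Total = 456

456 trailing zeros


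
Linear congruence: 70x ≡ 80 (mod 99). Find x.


GCD(70, 99) = 1, unique solution
a^(-1) mod 99 = 58
x = 58 * 80 mod 99 = 86

x ≡ 86 (mod 99)


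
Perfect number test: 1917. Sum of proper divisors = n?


Proper divisors of 1917: 1, 3, 9, 27, 71, 213, 639
Sum = 1 + 3 + 9 + 27 + 71 + 213 + 639 = 963

No, 1917 is not perfect (963 ≠ 1917)


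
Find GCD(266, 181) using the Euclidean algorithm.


266 = 1 * 181 + 85
181 = 2 * 85 + 11
85 = 7 * 11 + 8
11 = 1 * 8 + 3
8 = 2 * 3 + 2
3 = 1 * 2 + 1
2 = 2 * 1 + 0
GCD = 1


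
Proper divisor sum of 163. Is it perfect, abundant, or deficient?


Proper divisors: 1
Sum = 1 = 1
1 < 163 → deficient

s(163) = 1 (deficient)


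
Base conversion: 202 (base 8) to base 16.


202 (base 8) = 130 (decimal)
130 (decimal) = 82 (base 16)


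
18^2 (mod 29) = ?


18^1 mod 29 = 18
18^2 mod 29 = 5


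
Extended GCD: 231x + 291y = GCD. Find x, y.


Tabular extended Euclidean (each row: r = 231*s + 291*t):
r=231, s=1, t=0
r=291, s=0, t=1
q=0: r=231, s=1, t=0   [231*(1) + 291*(0) = 231]
q=1: r=60, s=-1, t=1   [231*(-1) + 291*(1) = 60]
q=3: r=51, s=4, t=-3   [231*(4) + 291*(-3) = 51]
q=1: r=9, s=-5, t=4   [231*(-5) + 291*(4) = 9]
q=5: r=6, s=29, t=-23   [231*(29) + 291*(-23) = 6]
q=1: r=3, s=-34, t=27   [231*(-34) + 291*(27) = 3]
q=2: r=0, s=97, t=-77   [231*(97) + 291*(-77) = 0]
GCD = 3; from the row with r=3: x=-34, y=27
Check: 231*(-34) + 291*(27) = -7854 + 7857 = 3

GCD = 3, x = -34, y = 27


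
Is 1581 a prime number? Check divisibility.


1581 / 3 = 527 (exact division)
1581 is NOT prime.

No, 1581 is not prime


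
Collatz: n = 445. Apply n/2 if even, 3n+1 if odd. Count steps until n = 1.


445 → 1336 → 668 → 334 → 167 → 502 → 251 → 754 → 377 → 1132 → 566 → 283 → 850 → 425 → 1276 → 638 → 319 → 958 → 479 → 1438 → 719 → 2158 → 1079 → 3238 → 1619 → 4858 → 2429 → 7288 → 3644 → 1822 → 911 → 2734 → 1367 → 4102 → 2051 → 6154 → 3077 → 9232 → 4616 → 2308 → 1154 → 577 → 1732 → 866 → 433 → 1300 → 650 → 325 → 976 → 488 → 244 → 122 → 61 → 184 → 92 → 46 → 23 → 70 → 35 → 106 → 53 → 160 → 80 → 40 → 20 → 10 → 5 → 16 → 8 → 4 → 2 → 1
Total steps = 71

71 steps


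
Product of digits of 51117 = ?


5 × 1 × 1 × 1 × 7 = 35


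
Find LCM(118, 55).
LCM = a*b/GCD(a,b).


GCD(118, 55) = 1
LCM = 118*55/1 = 6490/1 = 6490

LCM = 6490


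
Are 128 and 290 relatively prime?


Euclidean algorithm:
290 = 2 * 128 + 34
128 = 3 * 34 + 26
34 = 1 * 26 + 8
26 = 3 * 8 + 2
8 = 4 * 2 + 0
GCD(128, 290) = 2

No, not coprime (GCD = 2)


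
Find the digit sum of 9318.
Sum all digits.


9 + 3 + 1 + 8 = 21


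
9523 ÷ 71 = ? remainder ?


9523 = 71 * 134 + 9
Check: 9514 + 9 = 9523

q = 134, r = 9


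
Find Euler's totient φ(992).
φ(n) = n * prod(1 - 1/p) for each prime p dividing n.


992 = 2^5 × 31
Prime factors: 2, 31
φ(992) = 992 × (1-1/2) × (1-1/31)
= 992 × 1/2 × 30/31 = 480

φ(992) = 480


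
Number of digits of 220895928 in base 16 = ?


220895928 in base 16 = D2A9AB8
Number of digits = 7

7 digits (base 16)


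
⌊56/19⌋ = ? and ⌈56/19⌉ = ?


56/19 = 2.9474
floor = 2
ceil = 3

floor = 2, ceil = 3


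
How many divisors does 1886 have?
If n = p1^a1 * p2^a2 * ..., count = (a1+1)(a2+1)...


1886 = 2^1 × 23^1 × 41^1
d(1886) = (1+1) × (1+1) × (1+1) = 8

8 divisors


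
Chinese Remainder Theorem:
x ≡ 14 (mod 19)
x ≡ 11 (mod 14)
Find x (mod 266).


M = 19*14 = 266
M1 = M/19 = 14, M2 = M/14 = 19
M1^(-1) mod 19 = 15, M2^(-1) mod 14 = 3
x = 14*14*15 + 11*19*3 = 3567
3567 mod 266 = 109
Check: 109 mod 19 = 14 ✓, 109 mod 14 = 11 ✓

x ≡ 109 (mod 266)


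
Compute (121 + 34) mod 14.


121 + 34 = 155
155 mod 14 = 1


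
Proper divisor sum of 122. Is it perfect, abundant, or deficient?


Proper divisors: 1, 2, 61
Sum = 1 + 2 + 61 = 64
64 < 122 → deficient

s(122) = 64 (deficient)


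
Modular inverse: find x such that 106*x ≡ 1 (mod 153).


Use the extended Euclidean algorithm on (153, 106); each row r = 153*s + 106*t:
r=153, s=1, t=0
r=106, s=0, t=1
q=1: r=47, s=1, t=-1   [153*(1) + 106*(-1) = 47]
q=2: r=12, s=-2, t=3   [153*(-2) + 106*(3) = 12]
q=3: r=11, s=7, t=-10   [153*(7) + 106*(-10) = 11]
q=1: r=1, s=-9, t=13   [153*(-9) + 106*(13) = 1]
q=11: r=0, s=106, t=-153   [153*(106) + 106*(-153) = 0]
GCD = 1 with t = 13, so 106*(13) ≡ 1 (mod 153)
Inverse = 13 mod 153 = 13
Check: 106 * 13 = 1378 ≡ 1 (mod 153)

106^(-1) ≡ 13 (mod 153)


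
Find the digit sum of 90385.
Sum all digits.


9 + 0 + 3 + 8 + 5 = 25


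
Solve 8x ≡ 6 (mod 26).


GCD(8, 26) = 2 divides 6
Divide: 4x ≡ 3 (mod 13)
x ≡ 4 (mod 13)


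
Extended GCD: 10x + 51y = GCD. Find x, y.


Tabular extended Euclidean (each row: r = 10*s + 51*t):
r=10, s=1, t=0
r=51, s=0, t=1
q=0: r=10, s=1, t=0   [10*(1) + 51*(0) = 10]
q=5: r=1, s=-5, t=1   [10*(-5) + 51*(1) = 1]
q=10: r=0, s=51, t=-10   [10*(51) + 51*(-10) = 0]
GCD = 1; from the row with r=1: x=-5, y=1
Check: 10*(-5) + 51*(1) = -50 + 51 = 1

GCD = 1, x = -5, y = 1


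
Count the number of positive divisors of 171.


171 = 3^2 × 19^1
d(171) = (2+1) × (1+1) = 6

6 divisors


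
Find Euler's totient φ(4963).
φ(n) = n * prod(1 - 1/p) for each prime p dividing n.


4963 = 7 × 709
Prime factors: 7, 709
φ(4963) = 4963 × (1-1/7) × (1-1/709)
= 4963 × 6/7 × 708/709 = 4248

φ(4963) = 4248


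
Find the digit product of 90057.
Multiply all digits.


9 × 0 × 0 × 5 × 7 = 0


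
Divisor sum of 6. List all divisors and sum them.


Divisors of 6: 1, 2, 3, 6
Sum = 1 + 2 + 3 + 6 = 12

σ(6) = 12


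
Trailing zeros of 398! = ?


floor(398/5) = 79
floor(398/25) = 15
floor(398/125) = 3
Total = 97

97 trailing zeros


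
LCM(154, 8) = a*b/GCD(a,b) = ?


GCD(154, 8) = 2
LCM = 154*8/2 = 1232/2 = 616

LCM = 616


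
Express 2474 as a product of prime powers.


2474 / 2 = 1237
1237 / 1237 = 1
2474 = 2 × 1237


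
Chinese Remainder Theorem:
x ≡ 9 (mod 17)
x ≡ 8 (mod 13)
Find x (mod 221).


M = 17*13 = 221
M1 = M/17 = 13, M2 = M/13 = 17
M1^(-1) mod 17 = 4, M2^(-1) mod 13 = 10
x = 9*13*4 + 8*17*10 = 1828
1828 mod 221 = 60
Check: 60 mod 17 = 9 ✓, 60 mod 13 = 8 ✓

x ≡ 60 (mod 221)


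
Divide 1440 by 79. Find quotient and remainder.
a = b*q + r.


1440 = 79 * 18 + 18
Check: 1422 + 18 = 1440

q = 18, r = 18


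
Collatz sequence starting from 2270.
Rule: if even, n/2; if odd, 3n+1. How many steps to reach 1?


2270 → 1135 → 3406 → 1703 → 5110 → 2555 → 7666 → 3833 → 11500 → 5750 → 2875 → 8626 → 4313 → 12940 → 6470 → 3235 → 9706 → 4853 → 14560 → 7280 → 3640 → 1820 → 910 → 455 → 1366 → 683 → 2050 → 1025 → 3076 → 1538 → 769 → 2308 → 1154 → 577 → 1732 → 866 → 433 → 1300 → 650 → 325 → 976 → 488 → 244 → 122 → 61 → 184 → 92 → 46 → 23 → 70 → 35 → 106 → 53 → 160 → 80 → 40 → 20 → 10 → 5 → 16 → 8 → 4 → 2 → 1
Total steps = 63

63 steps


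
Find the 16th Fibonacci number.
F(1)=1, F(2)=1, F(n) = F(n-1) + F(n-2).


Sequence: 1, 1, 2, 3, 5, 8, 13, 21, 34, 55, 89, 144, 233, 377, 610, 987
F(16) = 987


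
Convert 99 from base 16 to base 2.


99 (base 16) = 153 (decimal)
153 (decimal) = 10011001 (base 2)


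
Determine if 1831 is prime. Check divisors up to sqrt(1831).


Check divisors up to sqrt(1831) = 42.7902
No divisors found.
1831 is prime.

Yes, 1831 is prime


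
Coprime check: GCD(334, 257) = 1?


Euclidean algorithm:
334 = 1 * 257 + 77
257 = 3 * 77 + 26
77 = 2 * 26 + 25
26 = 1 * 25 + 1
25 = 25 * 1 + 0
GCD(334, 257) = 1

Yes, coprime (GCD = 1)


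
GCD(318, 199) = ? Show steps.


318 = 1 * 199 + 119
199 = 1 * 119 + 80
119 = 1 * 80 + 39
80 = 2 * 39 + 2
39 = 19 * 2 + 1
2 = 2 * 1 + 0
GCD = 1


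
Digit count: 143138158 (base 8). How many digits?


143138158 in base 8 = 1042016556
Number of digits = 10

10 digits (base 8)


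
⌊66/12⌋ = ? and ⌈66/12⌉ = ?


66/12 = 5.5000
floor = 5
ceil = 6

floor = 5, ceil = 6


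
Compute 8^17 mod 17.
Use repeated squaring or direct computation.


8^1 mod 17 = 8
8^2 mod 17 = 13
8^3 mod 17 = 2
8^4 mod 17 = 16
8^5 mod 17 = 9
8^6 mod 17 = 4
8^7 mod 17 = 15
8^8 mod 17 = 1
8^9 mod 17 = 8
8^10 mod 17 = 13
8^11 mod 17 = 2
8^12 mod 17 = 16
8^13 mod 17 = 9
8^14 mod 17 = 4
8^15 mod 17 = 15
8^16 mod 17 = 1
8^17 mod 17 = 8


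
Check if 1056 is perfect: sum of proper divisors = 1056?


Proper divisors of 1056: 1, 2, 3, 4, 6, 8, 11, 12, 16, 22, 24, 32, 33, 44, 48, 66, 88, 96, 132, 176, 264, 352, 528
Sum = 1 + 2 + 3 + 4 + 6 + 8 + 11 + 12 + 16 + 22 + 24 + 32 + 33 + 44 + 48 + 66 + 88 + 96 + 132 + 176 + 264 + 352 + 528 = 1968

No, 1056 is not perfect (1968 ≠ 1056)


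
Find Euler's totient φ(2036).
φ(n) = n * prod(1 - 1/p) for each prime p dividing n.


2036 = 2^2 × 509
Prime factors: 2, 509
φ(2036) = 2036 × (1-1/2) × (1-1/509)
= 2036 × 1/2 × 508/509 = 1016

φ(2036) = 1016


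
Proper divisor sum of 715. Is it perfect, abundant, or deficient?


Proper divisors: 1, 5, 11, 13, 55, 65, 143
Sum = 1 + 5 + 11 + 13 + 55 + 65 + 143 = 293
293 < 715 → deficient

s(715) = 293 (deficient)


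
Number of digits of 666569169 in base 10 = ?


666569169 has 9 digits in base 10
floor(log10(666569169)) + 1 = floor(8.8238) + 1 = 9

9 digits (base 10)


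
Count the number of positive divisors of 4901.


4901 = 13^2 × 29^1
d(4901) = (2+1) × (1+1) = 6

6 divisors


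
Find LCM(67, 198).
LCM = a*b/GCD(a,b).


GCD(67, 198) = 1
LCM = 67*198/1 = 13266/1 = 13266

LCM = 13266


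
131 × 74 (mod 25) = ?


131 × 74 = 9694
9694 mod 25 = 19


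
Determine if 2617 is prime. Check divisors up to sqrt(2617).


Check divisors up to sqrt(2617) = 51.1566
No divisors found.
2617 is prime.

Yes, 2617 is prime


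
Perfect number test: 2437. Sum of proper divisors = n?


Proper divisors of 2437: 1
Sum = 1 = 1

No, 2437 is not perfect (1 ≠ 2437)


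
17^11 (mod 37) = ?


17^1 mod 37 = 17
17^2 mod 37 = 30
17^3 mod 37 = 29
17^4 mod 37 = 12
17^5 mod 37 = 19
17^6 mod 37 = 27
17^7 mod 37 = 15
17^8 mod 37 = 33
17^9 mod 37 = 6
17^10 mod 37 = 28
17^11 mod 37 = 32


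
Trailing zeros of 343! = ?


floor(343/5) = 68
floor(343/25) = 13
floor(343/125) = 2
Total = 83

83 trailing zeros


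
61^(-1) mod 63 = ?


Use the extended Euclidean algorithm on (63, 61); each row r = 63*s + 61*t:
r=63, s=1, t=0
r=61, s=0, t=1
q=1: r=2, s=1, t=-1   [63*(1) + 61*(-1) = 2]
q=30: r=1, s=-30, t=31   [63*(-30) + 61*(31) = 1]
q=2: r=0, s=61, t=-63   [63*(61) + 61*(-63) = 0]
GCD = 1 with t = 31, so 61*(31) ≡ 1 (mod 63)
Inverse = 31 mod 63 = 31
Check: 61 * 31 = 1891 ≡ 1 (mod 63)

61^(-1) ≡ 31 (mod 63)


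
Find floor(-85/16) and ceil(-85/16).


-85/16 = -5.3125
floor = -6
ceil = -5

floor = -6, ceil = -5


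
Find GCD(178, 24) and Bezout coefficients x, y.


Tabular extended Euclidean (each row: r = 178*s + 24*t):
r=178, s=1, t=0
r=24, s=0, t=1
q=7: r=10, s=1, t=-7   [178*(1) + 24*(-7) = 10]
q=2: r=4, s=-2, t=15   [178*(-2) + 24*(15) = 4]
q=2: r=2, s=5, t=-37   [178*(5) + 24*(-37) = 2]
q=2: r=0, s=-12, t=89   [178*(-12) + 24*(89) = 0]
GCD = 2; from the row with r=2: x=5, y=-37
Check: 178*(5) + 24*(-37) = 890 - 888 = 2

GCD = 2, x = 5, y = -37


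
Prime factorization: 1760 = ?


1760 / 2 = 880
880 / 2 = 440
440 / 2 = 220
220 / 2 = 110
110 / 2 = 55
55 / 5 = 11
11 / 11 = 1
1760 = 2^5 × 5 × 11


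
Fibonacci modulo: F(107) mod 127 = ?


F(k) mod 127 for k=1..107:
1, 1, 2, 3, 5, 8, 13, 21, 34, 55, 89, 17, 106, 123, 102, 98, 73, 44, 117, 34, 24, 58, 82, 13, 95, 108, 76, 57, 6, 63, 69, 5, 74, 79, 26, 105, 4, 109, 113, 95, 81, 49, 3, 52, 55, 107, 35, 15, 50, 65, 115, 53, 41, 94, 8, 102, 110, 85, 68, 26, 94, 120, 87, 80, 40, 120, 33, 26, 59, 85, 17, 102, 119, 94, 86, 53, 12, 65, 77, 15, 92, 107, 72, 52, 124, 49, 46, 95, 14, 109, 123, 105, 101, 79, 53, 5, 58, 63, 121, 57, 51, 108, 32, 13, 45, 58, 103
F(107) mod 127 = 103


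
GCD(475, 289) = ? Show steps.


475 = 1 * 289 + 186
289 = 1 * 186 + 103
186 = 1 * 103 + 83
103 = 1 * 83 + 20
83 = 4 * 20 + 3
20 = 6 * 3 + 2
3 = 1 * 2 + 1
2 = 2 * 1 + 0
GCD = 1


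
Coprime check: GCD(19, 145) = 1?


Euclidean algorithm:
145 = 7 * 19 + 12
19 = 1 * 12 + 7
12 = 1 * 7 + 5
7 = 1 * 5 + 2
5 = 2 * 2 + 1
2 = 2 * 1 + 0
GCD(19, 145) = 1

Yes, coprime (GCD = 1)


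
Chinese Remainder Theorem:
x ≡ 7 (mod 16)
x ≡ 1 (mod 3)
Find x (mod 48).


M = 16*3 = 48
M1 = M/16 = 3, M2 = M/3 = 16
M1^(-1) mod 16 = 11, M2^(-1) mod 3 = 1
x = 7*3*11 + 1*16*1 = 247
247 mod 48 = 7
Check: 7 mod 16 = 7 ✓, 7 mod 3 = 1 ✓

x ≡ 7 (mod 48)


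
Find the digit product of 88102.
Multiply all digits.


8 × 8 × 1 × 0 × 2 = 0


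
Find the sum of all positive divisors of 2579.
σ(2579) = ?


Divisors of 2579: 1, 2579
Sum = 1 + 2579 = 2580

σ(2579) = 2580


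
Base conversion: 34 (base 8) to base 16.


34 (base 8) = 28 (decimal)
28 (decimal) = 1C (base 16)


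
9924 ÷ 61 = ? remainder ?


9924 = 61 * 162 + 42
Check: 9882 + 42 = 9924

q = 162, r = 42


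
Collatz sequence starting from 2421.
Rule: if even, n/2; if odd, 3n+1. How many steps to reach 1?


2421 → 7264 → 3632 → 1816 → 908 → 454 → 227 → 682 → 341 → 1024 → 512 → 256 → 128 → 64 → 32 → 16 → 8 → 4 → 2 → 1
Total steps = 19

19 steps


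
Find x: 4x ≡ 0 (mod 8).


GCD(4, 8) = 4 divides 0
Divide: 1x ≡ 0 (mod 2)
x ≡ 0 (mod 2)


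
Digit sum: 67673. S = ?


6 + 7 + 6 + 7 + 3 = 29


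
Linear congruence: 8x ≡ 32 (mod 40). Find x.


GCD(8, 40) = 8 divides 32
Divide: 1x ≡ 4 (mod 5)
x ≡ 4 (mod 5)


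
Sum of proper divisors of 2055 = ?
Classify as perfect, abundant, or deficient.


Proper divisors: 1, 3, 5, 15, 137, 411, 685
Sum = 1 + 3 + 5 + 15 + 137 + 411 + 685 = 1257
1257 < 2055 → deficient

s(2055) = 1257 (deficient)


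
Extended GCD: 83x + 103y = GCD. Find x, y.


Tabular extended Euclidean (each row: r = 83*s + 103*t):
r=83, s=1, t=0
r=103, s=0, t=1
q=0: r=83, s=1, t=0   [83*(1) + 103*(0) = 83]
q=1: r=20, s=-1, t=1   [83*(-1) + 103*(1) = 20]
q=4: r=3, s=5, t=-4   [83*(5) + 103*(-4) = 3]
q=6: r=2, s=-31, t=25   [83*(-31) + 103*(25) = 2]
q=1: r=1, s=36, t=-29   [83*(36) + 103*(-29) = 1]
q=2: r=0, s=-103, t=83   [83*(-103) + 103*(83) = 0]
GCD = 1; from the row with r=1: x=36, y=-29
Check: 83*(36) + 103*(-29) = 2988 - 2987 = 1

GCD = 1, x = 36, y = -29


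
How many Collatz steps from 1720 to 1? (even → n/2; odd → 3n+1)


1720 → 860 → 430 → 215 → 646 → 323 → 970 → 485 → 1456 → 728 → 364 → 182 → 91 → 274 → 137 → 412 → 206 → 103 → 310 → 155 → 466 → 233 → 700 → 350 → 175 → 526 → 263 → 790 → 395 → 1186 → 593 → 1780 → 890 → 445 → 1336 → 668 → 334 → 167 → 502 → 251 → 754 → 377 → 1132 → 566 → 283 → 850 → 425 → 1276 → 638 → 319 → 958 → 479 → 1438 → 719 → 2158 → 1079 → 3238 → 1619 → 4858 → 2429 → 7288 → 3644 → 1822 → 911 → 2734 → 1367 → 4102 → 2051 → 6154 → 3077 → 9232 → 4616 → 2308 → 1154 → 577 → 1732 → 866 → 433 → 1300 → 650 → 325 → 976 → 488 → 244 → 122 → 61 → 184 → 92 → 46 → 23 → 70 → 35 → 106 → 53 → 160 → 80 → 40 → 20 → 10 → 5 → 16 → 8 → 4 → 2 → 1
Total steps = 104

104 steps


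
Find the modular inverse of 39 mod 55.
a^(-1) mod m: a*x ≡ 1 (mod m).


Use the extended Euclidean algorithm on (55, 39); each row r = 55*s + 39*t:
r=55, s=1, t=0
r=39, s=0, t=1
q=1: r=16, s=1, t=-1   [55*(1) + 39*(-1) = 16]
q=2: r=7, s=-2, t=3   [55*(-2) + 39*(3) = 7]
q=2: r=2, s=5, t=-7   [55*(5) + 39*(-7) = 2]
q=3: r=1, s=-17, t=24   [55*(-17) + 39*(24) = 1]
q=2: r=0, s=39, t=-55   [55*(39) + 39*(-55) = 0]
GCD = 1 with t = 24, so 39*(24) ≡ 1 (mod 55)
Inverse = 24 mod 55 = 24
Check: 39 * 24 = 936 ≡ 1 (mod 55)

39^(-1) ≡ 24 (mod 55)


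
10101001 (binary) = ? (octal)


10101001 (base 2) = 169 (decimal)
169 (decimal) = 251 (base 8)


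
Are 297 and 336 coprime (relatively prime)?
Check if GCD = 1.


Euclidean algorithm:
336 = 1 * 297 + 39
297 = 7 * 39 + 24
39 = 1 * 24 + 15
24 = 1 * 15 + 9
15 = 1 * 9 + 6
9 = 1 * 6 + 3
6 = 2 * 3 + 0
GCD(297, 336) = 3

No, not coprime (GCD = 3)


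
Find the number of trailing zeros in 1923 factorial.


floor(1923/5) = 384
floor(1923/25) = 76
floor(1923/125) = 15
floor(1923/625) = 3
Total = 478

478 trailing zeros


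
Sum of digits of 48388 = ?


4 + 8 + 3 + 8 + 8 = 31


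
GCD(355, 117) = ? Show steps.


355 = 3 * 117 + 4
117 = 29 * 4 + 1
4 = 4 * 1 + 0
GCD = 1


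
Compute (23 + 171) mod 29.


23 + 171 = 194
194 mod 29 = 20


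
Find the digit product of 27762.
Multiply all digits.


2 × 7 × 7 × 6 × 2 = 1176
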